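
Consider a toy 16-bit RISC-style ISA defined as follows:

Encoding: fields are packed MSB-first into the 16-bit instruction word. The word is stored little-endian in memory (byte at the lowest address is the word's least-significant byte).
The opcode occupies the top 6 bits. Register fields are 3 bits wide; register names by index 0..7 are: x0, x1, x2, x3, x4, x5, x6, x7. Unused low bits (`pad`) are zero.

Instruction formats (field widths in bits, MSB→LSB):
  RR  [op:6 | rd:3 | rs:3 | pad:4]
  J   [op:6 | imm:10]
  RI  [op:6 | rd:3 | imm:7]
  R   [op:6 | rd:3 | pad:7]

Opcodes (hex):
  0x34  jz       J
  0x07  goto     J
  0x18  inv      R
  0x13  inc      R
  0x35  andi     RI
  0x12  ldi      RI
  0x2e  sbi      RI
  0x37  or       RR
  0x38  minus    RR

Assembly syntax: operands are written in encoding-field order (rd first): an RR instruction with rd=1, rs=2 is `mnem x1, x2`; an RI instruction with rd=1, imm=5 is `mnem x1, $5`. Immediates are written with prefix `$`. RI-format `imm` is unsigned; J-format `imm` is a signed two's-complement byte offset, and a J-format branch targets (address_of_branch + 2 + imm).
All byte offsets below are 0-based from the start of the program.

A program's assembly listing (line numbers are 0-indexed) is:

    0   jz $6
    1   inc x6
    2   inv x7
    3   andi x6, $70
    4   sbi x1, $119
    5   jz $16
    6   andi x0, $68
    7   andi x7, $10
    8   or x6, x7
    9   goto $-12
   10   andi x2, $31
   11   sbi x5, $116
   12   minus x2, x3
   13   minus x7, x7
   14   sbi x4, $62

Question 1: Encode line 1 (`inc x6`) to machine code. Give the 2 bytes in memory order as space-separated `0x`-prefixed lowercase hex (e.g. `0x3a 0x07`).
0x00 0x4f

1. inc fields op=0x13:6|rd=6:3|pad=0:7 → word 4f00h → 00 4f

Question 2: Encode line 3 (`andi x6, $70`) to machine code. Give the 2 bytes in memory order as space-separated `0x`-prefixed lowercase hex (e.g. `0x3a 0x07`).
0x46 0xd7

line 3 (andi): pack op=0x35:6|rd=6:3|imm=70:7 = 0xd746; little→ 46 d7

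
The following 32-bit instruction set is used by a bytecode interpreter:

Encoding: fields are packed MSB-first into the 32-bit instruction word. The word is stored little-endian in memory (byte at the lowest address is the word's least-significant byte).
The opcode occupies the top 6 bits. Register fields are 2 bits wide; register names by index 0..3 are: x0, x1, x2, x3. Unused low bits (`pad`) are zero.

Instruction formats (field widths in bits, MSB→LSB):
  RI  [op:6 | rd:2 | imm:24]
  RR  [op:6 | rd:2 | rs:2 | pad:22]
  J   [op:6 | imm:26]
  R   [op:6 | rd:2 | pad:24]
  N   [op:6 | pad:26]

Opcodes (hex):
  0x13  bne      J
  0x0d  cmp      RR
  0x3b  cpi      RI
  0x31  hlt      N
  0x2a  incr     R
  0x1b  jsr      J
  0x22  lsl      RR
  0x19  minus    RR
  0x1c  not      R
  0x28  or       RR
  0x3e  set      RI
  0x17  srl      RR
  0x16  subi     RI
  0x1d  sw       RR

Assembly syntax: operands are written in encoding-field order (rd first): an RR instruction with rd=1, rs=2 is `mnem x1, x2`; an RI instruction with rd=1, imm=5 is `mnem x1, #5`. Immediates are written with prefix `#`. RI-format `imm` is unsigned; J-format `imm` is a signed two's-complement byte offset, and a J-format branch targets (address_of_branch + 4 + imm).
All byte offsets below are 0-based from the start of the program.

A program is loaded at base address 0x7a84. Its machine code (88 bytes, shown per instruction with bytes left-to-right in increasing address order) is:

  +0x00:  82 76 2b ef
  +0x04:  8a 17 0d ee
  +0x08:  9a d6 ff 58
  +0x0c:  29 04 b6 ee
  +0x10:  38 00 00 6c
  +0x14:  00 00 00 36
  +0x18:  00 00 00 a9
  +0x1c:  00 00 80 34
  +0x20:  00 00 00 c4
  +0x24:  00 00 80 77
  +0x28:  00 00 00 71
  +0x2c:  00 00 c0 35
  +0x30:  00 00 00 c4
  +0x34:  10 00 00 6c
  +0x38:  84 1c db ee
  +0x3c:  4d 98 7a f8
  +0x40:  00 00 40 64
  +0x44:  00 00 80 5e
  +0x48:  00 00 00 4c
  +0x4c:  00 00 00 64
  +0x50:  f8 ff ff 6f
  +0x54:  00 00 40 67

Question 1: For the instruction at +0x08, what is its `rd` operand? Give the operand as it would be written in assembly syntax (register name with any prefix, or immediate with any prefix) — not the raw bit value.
off 0x08: read 9a d6 ff 58 as little → 0x58ffd69a
  op=0x58ffd69a>>26=0x16 ⇒ subi (RI)
  rd@[25:24]=0x0 ⇒ x0
  imm@[23:0]=0xffd69a ⇒ #16766618

x0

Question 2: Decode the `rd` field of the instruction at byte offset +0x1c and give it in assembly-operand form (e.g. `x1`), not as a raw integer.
@+1c  little-endian(00 00 80 34) = 0x34800000
  opcode bits[31:26]=0xd: cmp/RR
  [25:24] rd=0 = x0
  [23:22] rs=2 = x2

x0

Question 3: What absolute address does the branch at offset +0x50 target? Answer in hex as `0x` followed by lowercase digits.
0x7ad0

+0x50: f8 ff ff 6f ⇒ word 0x6ffffff8 (little)
  op=0x6ffffff8>>26=0x1b ⇒ jsr (J)
  imm: (w>>0)&0x3ffffff=0x3fffff8 (s26→-8) → #-8
  target = base 0x7a84 + off 0x50 + 4 + imm -8 = 0x7ad0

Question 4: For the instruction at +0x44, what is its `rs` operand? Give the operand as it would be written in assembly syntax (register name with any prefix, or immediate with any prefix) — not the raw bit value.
off 0x44: read 00 00 80 5e as little → 0x5e800000
  opcode bits[31:26]=0x17: srl/RR
  rd@[25:24]=0x2 ⇒ x2
  rs@[23:22]=0x2 ⇒ x2

x2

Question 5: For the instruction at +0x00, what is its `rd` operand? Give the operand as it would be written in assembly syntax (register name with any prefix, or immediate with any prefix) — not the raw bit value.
x3

off 0x00: read 82 76 2b ef as little → 0xef2b7682
  op=0xef2b7682>>26=0x3b ⇒ cpi (RI)
  rd: (w>>24)&0x3=0x3 → x3
  imm: (w>>0)&0xffffff=0x2b7682 → #2848386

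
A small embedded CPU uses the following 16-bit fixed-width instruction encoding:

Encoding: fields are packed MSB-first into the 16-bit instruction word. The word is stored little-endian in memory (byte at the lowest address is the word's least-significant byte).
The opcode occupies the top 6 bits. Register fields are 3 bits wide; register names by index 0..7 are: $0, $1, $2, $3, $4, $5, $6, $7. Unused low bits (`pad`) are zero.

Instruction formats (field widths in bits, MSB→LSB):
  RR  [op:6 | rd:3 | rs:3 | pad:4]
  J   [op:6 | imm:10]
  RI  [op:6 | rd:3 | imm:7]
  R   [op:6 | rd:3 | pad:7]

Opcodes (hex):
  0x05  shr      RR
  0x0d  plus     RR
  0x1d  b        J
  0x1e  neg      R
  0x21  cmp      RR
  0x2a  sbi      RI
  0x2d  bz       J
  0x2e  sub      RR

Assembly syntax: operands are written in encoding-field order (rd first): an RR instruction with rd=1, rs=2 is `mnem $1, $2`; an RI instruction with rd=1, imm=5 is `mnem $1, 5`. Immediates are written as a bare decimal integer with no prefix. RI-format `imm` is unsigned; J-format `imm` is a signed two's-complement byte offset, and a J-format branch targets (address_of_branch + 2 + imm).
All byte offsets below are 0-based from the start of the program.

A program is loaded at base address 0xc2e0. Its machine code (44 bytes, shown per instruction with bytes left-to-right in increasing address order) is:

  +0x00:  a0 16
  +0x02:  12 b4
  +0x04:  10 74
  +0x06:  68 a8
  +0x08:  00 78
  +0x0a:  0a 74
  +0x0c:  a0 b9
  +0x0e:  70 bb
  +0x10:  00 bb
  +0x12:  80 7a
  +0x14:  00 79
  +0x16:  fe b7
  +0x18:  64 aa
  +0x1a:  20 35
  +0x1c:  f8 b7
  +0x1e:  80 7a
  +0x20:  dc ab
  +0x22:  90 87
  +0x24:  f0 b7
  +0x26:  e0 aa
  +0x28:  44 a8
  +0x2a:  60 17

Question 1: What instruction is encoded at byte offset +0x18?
@+18  little-endian(64 aa) = 0xaa64
  op=0xaa64>>10=0x2a ⇒ sbi (RI)
  rd@[9:7]=0x4 ⇒ $4
  imm@[6:0]=0x64 ⇒ 100

sbi $4, 100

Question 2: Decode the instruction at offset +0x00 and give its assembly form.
shr $5, $2

off 0x00: read a0 16 as little → 0x16a0
  opcode bits[15:10]=0x5: shr/RR
  rd@[9:7]=0x5 ⇒ $5
  rs@[6:4]=0x2 ⇒ $2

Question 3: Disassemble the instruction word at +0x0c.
sub $3, $2

[0c] a0 b9 → 0xb9a0
  top 6b → 0x2e → sub [RR]
  [9:7] rd=3 = $3
  [6:4] rs=2 = $2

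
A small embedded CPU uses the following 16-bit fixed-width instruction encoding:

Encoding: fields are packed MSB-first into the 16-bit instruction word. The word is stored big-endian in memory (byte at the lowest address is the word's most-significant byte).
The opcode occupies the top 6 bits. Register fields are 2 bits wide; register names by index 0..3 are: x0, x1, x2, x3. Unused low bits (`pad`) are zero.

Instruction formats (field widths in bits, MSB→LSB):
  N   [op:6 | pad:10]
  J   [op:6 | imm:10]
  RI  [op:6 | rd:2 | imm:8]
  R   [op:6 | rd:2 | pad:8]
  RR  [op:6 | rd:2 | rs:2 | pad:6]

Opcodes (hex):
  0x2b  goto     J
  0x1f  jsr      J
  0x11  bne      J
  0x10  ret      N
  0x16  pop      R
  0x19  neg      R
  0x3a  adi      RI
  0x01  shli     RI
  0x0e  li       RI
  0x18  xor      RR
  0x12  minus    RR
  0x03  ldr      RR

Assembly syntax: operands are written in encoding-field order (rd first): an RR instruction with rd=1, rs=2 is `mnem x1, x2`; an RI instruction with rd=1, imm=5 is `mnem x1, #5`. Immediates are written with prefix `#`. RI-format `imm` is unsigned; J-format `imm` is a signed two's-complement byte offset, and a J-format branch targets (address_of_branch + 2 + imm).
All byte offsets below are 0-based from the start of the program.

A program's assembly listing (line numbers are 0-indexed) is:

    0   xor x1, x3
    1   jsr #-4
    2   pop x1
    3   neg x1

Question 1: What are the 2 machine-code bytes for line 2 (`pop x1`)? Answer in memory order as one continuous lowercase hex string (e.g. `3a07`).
line 2 (pop): pack op=0x16:6|rd=1:2|pad=0:8 = 0x5900; big→ 59 00

5900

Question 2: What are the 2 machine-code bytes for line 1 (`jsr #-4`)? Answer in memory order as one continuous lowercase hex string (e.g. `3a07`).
7ffc

1. jsr fields op=0x1f:6|imm=-4:10 → word 7ffch → 7f fc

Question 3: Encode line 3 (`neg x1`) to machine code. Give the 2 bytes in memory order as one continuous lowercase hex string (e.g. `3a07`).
3. neg fields op=0x19:6|rd=1:2|pad=0:8 → word 6500h → 65 00

6500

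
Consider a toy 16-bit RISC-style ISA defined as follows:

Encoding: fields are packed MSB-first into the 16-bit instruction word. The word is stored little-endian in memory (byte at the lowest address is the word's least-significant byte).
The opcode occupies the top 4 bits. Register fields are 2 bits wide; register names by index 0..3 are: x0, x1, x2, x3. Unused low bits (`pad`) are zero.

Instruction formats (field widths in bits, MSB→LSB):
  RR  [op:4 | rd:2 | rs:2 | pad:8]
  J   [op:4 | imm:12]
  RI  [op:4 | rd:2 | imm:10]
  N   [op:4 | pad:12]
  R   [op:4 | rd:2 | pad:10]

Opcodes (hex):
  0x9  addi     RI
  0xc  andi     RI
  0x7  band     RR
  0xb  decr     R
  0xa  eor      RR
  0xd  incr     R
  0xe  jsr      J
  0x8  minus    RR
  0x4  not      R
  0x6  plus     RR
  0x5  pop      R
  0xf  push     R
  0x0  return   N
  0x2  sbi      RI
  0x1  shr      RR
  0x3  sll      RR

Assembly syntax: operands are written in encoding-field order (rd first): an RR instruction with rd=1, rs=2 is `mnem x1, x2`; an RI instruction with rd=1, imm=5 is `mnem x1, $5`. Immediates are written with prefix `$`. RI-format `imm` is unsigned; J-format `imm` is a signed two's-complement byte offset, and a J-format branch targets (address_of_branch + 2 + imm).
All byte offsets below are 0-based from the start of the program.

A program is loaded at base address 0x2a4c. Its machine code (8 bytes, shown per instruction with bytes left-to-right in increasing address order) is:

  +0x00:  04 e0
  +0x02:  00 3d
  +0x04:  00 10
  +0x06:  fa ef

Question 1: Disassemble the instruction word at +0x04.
[04] 00 10 → 0x1000
  opcode bits[15:12]=0x1: shr/RR
  [11:10] rd=0 = x0
  [9:8] rs=0 = x0

shr x0, x0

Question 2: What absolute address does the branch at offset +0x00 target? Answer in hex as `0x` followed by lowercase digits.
0x2a52

@+00  little-endian(04 e0) = 0xe004
  top 4b → 0xe → jsr [J]
  imm: (w>>0)&0xfff=0x4 → $4
  target = base 0x2a4c + off 0x00 + 2 + imm 4 = 0x2a52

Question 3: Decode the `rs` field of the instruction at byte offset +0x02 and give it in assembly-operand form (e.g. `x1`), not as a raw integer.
x1

[02] 00 3d → 0x3d00
  top 4b → 0x3 → sll [RR]
  rd@[11:10]=0x3 ⇒ x3
  rs@[9:8]=0x1 ⇒ x1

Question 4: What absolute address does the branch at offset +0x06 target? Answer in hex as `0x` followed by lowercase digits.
0x2a4e

[06] fa ef → 0xeffa
  opcode bits[15:12]=0xe: jsr/J
  [11:0] imm=4090 (s12→-6) = $-6
  target = base 0x2a4c + off 0x06 + 2 + imm -6 = 0x2a4e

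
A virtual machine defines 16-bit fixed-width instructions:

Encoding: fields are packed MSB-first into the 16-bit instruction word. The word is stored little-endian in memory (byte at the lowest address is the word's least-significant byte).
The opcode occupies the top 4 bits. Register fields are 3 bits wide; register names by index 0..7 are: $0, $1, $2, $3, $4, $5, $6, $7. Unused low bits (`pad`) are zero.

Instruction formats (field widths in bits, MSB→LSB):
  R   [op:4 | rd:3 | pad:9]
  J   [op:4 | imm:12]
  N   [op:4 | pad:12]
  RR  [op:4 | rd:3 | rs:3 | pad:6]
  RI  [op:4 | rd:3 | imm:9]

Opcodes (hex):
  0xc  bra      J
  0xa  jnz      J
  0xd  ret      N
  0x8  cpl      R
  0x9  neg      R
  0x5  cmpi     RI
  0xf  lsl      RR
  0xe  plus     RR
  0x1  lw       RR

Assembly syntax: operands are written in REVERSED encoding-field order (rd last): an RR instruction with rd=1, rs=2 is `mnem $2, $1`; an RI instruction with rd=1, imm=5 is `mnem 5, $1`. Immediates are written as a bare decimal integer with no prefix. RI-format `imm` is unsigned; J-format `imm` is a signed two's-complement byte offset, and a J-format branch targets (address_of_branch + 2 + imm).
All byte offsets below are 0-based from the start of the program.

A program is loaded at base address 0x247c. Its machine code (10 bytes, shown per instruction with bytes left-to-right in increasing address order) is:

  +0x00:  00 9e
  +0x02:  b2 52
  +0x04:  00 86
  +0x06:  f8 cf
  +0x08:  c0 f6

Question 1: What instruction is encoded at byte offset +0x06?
bra -8

off 0x06: read f8 cf as little → 0xcff8
  op=0xcff8>>12=0xc ⇒ bra (J)
  [11:0] imm=4088 (s12→-8) = -8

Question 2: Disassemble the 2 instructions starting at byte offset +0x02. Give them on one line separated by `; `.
@+02  little-endian(b2 52) = 0x52b2
  opcode bits[15:12]=0x5: cmpi/RI
  [11:9] rd=1 = $1
  [8:0] imm=178 = 178
@+04  little-endian(00 86) = 0x8600
  opcode bits[15:12]=0x8: cpl/R
  [11:9] rd=3 = $3

cmpi 178, $1; cpl $3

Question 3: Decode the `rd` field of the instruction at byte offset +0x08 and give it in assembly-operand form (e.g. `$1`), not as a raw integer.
$3

[08] c0 f6 → 0xf6c0
  op=0xf6c0>>12=0xf ⇒ lsl (RR)
  rd@[11:9]=0x3 ⇒ $3
  rs@[8:6]=0x3 ⇒ $3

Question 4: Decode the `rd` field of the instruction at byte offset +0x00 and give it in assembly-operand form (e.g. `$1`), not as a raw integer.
$7

off 0x00: read 00 9e as little → 0x9e00
  top 4b → 0x9 → neg [R]
  [11:9] rd=7 = $7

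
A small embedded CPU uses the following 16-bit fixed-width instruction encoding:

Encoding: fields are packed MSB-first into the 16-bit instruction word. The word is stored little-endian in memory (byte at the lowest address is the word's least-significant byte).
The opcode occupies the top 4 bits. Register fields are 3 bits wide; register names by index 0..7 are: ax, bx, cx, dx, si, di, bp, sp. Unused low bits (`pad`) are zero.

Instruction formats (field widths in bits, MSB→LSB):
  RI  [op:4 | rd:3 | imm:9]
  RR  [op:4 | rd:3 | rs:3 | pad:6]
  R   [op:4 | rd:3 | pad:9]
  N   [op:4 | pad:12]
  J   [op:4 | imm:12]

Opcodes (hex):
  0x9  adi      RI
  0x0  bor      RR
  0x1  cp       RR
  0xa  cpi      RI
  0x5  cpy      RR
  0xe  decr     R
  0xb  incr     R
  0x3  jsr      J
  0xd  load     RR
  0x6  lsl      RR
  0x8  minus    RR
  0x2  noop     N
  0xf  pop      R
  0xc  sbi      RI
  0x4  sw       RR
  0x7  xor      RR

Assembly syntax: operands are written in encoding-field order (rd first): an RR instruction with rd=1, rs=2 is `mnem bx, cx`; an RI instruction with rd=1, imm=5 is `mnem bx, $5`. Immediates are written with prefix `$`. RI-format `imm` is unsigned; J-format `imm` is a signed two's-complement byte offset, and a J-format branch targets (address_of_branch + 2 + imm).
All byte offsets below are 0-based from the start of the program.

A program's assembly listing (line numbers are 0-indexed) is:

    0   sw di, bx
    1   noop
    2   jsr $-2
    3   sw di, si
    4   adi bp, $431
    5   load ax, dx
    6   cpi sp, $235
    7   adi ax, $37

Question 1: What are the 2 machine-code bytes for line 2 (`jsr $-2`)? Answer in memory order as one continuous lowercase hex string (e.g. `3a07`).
line 2 (jsr): pack op=0x3:4|imm=-2:12 = 0x3ffe; little→ fe 3f

fe3f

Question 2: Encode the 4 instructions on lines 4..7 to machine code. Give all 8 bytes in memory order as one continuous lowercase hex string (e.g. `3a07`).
4. adi fields op=0x9:4|rd=6:3|imm=431:9 → word 9dafh → af 9d
5. load fields op=0xd:4|rd=0:3|rs=3:3|pad=0:6 → word d0c0h → c0 d0
6. cpi fields op=0xa:4|rd=7:3|imm=235:9 → word aeebh → eb ae
7. adi fields op=0x9:4|rd=0:3|imm=37:9 → word 9025h → 25 90

af9dc0d0ebae2590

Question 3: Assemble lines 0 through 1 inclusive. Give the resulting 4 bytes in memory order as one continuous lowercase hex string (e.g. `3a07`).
404a0020

L0: sw op=0x4:4|rd=5:3|rs=1:3|pad=0:6 ⇒ 0x4a40 ⇒ little 40 4a
L1: noop op=0x2:4|pad=0:12 ⇒ 0x2000 ⇒ little 00 20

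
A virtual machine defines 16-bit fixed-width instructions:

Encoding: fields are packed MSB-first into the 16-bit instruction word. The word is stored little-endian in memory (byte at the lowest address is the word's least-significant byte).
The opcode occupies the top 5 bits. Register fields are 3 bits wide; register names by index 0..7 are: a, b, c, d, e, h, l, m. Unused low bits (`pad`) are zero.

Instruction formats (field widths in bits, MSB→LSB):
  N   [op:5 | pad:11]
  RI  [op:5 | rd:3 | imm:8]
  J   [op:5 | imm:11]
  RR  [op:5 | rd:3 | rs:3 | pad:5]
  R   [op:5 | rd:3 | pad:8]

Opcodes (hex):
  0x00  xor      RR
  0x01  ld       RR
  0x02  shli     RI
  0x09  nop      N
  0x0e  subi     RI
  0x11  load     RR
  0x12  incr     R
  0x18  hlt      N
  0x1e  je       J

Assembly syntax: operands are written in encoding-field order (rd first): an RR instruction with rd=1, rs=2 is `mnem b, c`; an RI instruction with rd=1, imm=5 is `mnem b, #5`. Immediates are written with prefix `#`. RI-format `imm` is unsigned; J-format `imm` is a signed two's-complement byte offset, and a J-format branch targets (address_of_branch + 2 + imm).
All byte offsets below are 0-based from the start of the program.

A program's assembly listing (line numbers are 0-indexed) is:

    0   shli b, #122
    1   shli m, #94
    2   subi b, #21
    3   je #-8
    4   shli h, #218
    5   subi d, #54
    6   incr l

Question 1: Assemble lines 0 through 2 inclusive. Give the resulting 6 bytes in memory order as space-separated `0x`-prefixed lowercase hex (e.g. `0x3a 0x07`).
0x7a 0x11 0x5e 0x17 0x15 0x71

L0: shli op=0x2:5|rd=1:3|imm=122:8 ⇒ 0x117a ⇒ little 7a 11
L1: shli op=0x2:5|rd=7:3|imm=94:8 ⇒ 0x175e ⇒ little 5e 17
L2: subi op=0xe:5|rd=1:3|imm=21:8 ⇒ 0x7115 ⇒ little 15 71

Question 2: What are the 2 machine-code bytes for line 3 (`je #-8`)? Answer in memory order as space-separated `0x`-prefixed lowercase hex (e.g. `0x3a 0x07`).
0xf8 0xf7

line 3 (je): pack op=0x1e:5|imm=-8:11 = 0xf7f8; little→ f8 f7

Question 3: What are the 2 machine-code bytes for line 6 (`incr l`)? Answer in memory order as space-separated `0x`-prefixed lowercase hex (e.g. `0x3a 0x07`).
0x00 0x96

L6: incr op=0x12:5|rd=6:3|pad=0:8 ⇒ 0x9600 ⇒ little 00 96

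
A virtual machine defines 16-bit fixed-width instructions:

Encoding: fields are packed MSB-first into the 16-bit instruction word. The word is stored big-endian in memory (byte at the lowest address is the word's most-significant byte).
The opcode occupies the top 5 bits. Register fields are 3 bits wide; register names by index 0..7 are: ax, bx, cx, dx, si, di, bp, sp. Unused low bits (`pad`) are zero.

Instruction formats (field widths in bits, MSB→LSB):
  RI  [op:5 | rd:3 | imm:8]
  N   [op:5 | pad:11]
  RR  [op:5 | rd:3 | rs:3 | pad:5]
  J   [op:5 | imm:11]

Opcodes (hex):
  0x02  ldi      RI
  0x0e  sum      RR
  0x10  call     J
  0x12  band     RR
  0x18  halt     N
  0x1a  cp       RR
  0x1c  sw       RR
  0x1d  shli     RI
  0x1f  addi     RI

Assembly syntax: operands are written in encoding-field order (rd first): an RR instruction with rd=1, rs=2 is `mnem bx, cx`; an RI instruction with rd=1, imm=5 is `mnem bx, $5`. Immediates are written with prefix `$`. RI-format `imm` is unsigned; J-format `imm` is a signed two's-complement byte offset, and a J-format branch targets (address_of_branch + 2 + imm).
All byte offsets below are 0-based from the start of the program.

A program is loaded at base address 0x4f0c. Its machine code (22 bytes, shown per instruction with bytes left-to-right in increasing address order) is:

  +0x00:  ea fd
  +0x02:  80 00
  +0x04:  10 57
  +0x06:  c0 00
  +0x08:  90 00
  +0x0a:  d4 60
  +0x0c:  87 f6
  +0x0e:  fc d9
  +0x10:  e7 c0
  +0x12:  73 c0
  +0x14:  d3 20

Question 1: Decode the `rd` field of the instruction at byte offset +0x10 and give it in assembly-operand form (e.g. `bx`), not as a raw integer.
sp

off 0x10: read e7 c0 as big → 0xe7c0
  opcode bits[15:11]=0x1c: sw/RR
  rd: (w>>8)&0x7=0x7 → sp
  rs: (w>>5)&0x7=0x6 → bp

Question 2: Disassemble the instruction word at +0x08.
band ax, ax

off 0x08: read 90 00 as big → 0x9000
  top 5b → 0x12 → band [RR]
  rd: (w>>8)&0x7=0x0 → ax
  rs: (w>>5)&0x7=0x0 → ax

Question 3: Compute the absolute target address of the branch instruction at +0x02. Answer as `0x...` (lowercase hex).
0x4f10

@+02  big-endian(80 00) = 0x8000
  op=0x8000>>11=0x10 ⇒ call (J)
  imm@[10:0]=0x0 ⇒ $0
  target = base 0x4f0c + off 0x02 + 2 + imm 0 = 0x4f10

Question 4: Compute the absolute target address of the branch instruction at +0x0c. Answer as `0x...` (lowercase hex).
+0x0c: 87 f6 ⇒ word 0x87f6 (big)
  top 5b → 0x10 → call [J]
  imm: (w>>0)&0x7ff=0x7f6 (s11→-10) → $-10
  target = base 0x4f0c + off 0x0c + 2 + imm -10 = 0x4f10

0x4f10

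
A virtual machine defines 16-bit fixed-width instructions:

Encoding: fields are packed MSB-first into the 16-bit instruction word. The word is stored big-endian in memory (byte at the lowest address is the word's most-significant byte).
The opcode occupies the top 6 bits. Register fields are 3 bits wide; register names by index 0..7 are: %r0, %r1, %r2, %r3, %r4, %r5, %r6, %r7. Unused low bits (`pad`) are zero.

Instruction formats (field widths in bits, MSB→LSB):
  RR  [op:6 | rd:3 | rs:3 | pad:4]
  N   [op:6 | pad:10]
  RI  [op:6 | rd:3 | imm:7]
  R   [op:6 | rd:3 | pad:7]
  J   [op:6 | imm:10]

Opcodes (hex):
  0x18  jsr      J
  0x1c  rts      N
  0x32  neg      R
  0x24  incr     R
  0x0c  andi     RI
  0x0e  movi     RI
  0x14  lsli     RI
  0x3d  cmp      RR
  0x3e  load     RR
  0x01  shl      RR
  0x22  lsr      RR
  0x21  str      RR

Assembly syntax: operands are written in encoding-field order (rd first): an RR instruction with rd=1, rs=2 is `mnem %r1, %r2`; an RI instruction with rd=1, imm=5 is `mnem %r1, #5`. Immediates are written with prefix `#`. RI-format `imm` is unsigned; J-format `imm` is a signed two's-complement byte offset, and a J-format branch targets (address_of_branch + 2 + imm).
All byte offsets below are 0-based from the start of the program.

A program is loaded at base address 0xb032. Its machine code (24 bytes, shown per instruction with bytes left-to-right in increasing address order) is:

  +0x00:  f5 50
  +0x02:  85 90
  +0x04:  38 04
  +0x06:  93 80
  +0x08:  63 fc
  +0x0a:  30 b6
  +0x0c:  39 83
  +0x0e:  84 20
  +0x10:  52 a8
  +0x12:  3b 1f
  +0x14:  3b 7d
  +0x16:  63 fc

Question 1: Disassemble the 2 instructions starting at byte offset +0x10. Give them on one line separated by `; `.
lsli %r5, #40; movi %r6, #31

+0x10: 52 a8 ⇒ word 0x52a8 (big)
  top 6b → 0x14 → lsli [RI]
  rd@[9:7]=0x5 ⇒ %r5
  imm@[6:0]=0x28 ⇒ #40
+0x12: 3b 1f ⇒ word 0x3b1f (big)
  top 6b → 0xe → movi [RI]
  rd@[9:7]=0x6 ⇒ %r6
  imm@[6:0]=0x1f ⇒ #31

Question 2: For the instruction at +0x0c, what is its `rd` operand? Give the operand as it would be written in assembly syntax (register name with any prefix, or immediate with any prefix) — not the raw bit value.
+0x0c: 39 83 ⇒ word 0x3983 (big)
  op=0x3983>>10=0xe ⇒ movi (RI)
  rd: (w>>7)&0x7=0x3 → %r3
  imm: (w>>0)&0x7f=0x3 → #3

%r3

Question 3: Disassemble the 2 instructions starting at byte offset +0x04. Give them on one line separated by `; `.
off 0x04: read 38 04 as big → 0x3804
  top 6b → 0xe → movi [RI]
  rd: (w>>7)&0x7=0x0 → %r0
  imm: (w>>0)&0x7f=0x4 → #4
off 0x06: read 93 80 as big → 0x9380
  top 6b → 0x24 → incr [R]
  rd: (w>>7)&0x7=0x7 → %r7

movi %r0, #4; incr %r7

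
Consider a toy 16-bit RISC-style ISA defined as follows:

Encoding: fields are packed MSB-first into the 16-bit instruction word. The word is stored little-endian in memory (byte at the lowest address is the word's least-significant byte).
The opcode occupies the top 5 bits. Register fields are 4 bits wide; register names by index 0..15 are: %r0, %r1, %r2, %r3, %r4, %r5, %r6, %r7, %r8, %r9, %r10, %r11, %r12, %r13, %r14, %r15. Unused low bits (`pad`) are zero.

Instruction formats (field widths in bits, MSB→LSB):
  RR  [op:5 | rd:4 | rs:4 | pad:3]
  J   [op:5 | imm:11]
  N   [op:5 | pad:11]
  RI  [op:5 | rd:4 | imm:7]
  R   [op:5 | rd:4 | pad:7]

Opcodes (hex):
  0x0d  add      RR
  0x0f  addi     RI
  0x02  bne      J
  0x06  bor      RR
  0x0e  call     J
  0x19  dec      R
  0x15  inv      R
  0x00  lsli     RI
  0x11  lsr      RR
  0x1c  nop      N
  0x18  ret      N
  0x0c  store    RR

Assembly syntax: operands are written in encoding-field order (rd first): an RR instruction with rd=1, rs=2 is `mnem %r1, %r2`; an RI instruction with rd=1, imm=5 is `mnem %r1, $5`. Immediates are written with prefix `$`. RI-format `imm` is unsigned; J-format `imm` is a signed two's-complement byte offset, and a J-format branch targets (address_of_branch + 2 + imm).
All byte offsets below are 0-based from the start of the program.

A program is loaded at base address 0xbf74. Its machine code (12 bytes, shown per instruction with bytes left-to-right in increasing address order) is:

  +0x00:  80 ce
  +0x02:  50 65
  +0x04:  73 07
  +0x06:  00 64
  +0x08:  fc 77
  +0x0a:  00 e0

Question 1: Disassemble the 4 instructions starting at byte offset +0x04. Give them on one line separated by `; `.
lsli %r14, $115; store %r8, %r0; call $-4; nop

+0x04: 73 07 ⇒ word 0x0773 (little)
  top 5b → 0x0 → lsli [RI]
  rd@[10:7]=0xe ⇒ %r14
  imm@[6:0]=0x73 ⇒ $115
+0x06: 00 64 ⇒ word 0x6400 (little)
  top 5b → 0xc → store [RR]
  rd@[10:7]=0x8 ⇒ %r8
  rs@[6:3]=0x0 ⇒ %r0
+0x08: fc 77 ⇒ word 0x77fc (little)
  top 5b → 0xe → call [J]
  imm@[10:0]=0x7fc (s11→-4) ⇒ $-4
+0x0a: 00 e0 ⇒ word 0xe000 (little)
  top 5b → 0x1c → nop [N]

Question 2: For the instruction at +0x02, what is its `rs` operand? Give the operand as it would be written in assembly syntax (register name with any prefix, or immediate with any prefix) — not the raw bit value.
%r10

@+02  little-endian(50 65) = 0x6550
  op=0x6550>>11=0xc ⇒ store (RR)
  rd@[10:7]=0xa ⇒ %r10
  rs@[6:3]=0xa ⇒ %r10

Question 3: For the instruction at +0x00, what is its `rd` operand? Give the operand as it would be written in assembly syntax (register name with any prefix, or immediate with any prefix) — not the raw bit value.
%r13

@+00  little-endian(80 ce) = 0xce80
  top 5b → 0x19 → dec [R]
  rd@[10:7]=0xd ⇒ %r13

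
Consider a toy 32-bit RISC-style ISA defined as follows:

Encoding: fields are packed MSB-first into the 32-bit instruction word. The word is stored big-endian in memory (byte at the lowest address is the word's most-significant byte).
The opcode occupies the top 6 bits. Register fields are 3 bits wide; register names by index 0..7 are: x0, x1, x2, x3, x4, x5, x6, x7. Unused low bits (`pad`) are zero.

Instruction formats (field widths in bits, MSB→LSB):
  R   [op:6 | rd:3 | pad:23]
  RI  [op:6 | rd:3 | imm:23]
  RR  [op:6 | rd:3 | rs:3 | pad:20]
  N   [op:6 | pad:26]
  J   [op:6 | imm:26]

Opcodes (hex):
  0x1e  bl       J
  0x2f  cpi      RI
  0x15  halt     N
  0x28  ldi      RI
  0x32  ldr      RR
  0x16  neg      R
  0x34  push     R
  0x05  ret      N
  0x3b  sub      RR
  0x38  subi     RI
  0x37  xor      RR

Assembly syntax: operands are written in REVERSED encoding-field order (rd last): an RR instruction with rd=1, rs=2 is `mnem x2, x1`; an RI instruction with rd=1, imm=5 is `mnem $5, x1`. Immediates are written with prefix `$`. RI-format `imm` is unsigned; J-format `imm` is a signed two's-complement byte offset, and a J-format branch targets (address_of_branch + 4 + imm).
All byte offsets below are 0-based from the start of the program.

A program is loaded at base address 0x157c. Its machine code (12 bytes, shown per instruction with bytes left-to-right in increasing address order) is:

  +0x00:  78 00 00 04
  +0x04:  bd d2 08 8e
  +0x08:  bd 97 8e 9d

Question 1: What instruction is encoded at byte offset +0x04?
@+04  big-endian(bd d2 08 8e) = 0xbdd2088e
  op=0xbdd2088e>>26=0x2f ⇒ cpi (RI)
  rd: (w>>23)&0x7=0x3 → x3
  imm: (w>>0)&0x7fffff=0x52088e → $5376142

cpi $5376142, x3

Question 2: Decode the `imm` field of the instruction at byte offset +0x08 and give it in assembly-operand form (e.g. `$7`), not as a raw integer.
$1543837

off 0x08: read bd 97 8e 9d as big → 0xbd978e9d
  opcode bits[31:26]=0x2f: cpi/RI
  rd: (w>>23)&0x7=0x3 → x3
  imm: (w>>0)&0x7fffff=0x178e9d → $1543837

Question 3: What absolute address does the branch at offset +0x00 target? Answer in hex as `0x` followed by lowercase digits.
0x1584

+0x00: 78 00 00 04 ⇒ word 0x78000004 (big)
  op=0x78000004>>26=0x1e ⇒ bl (J)
  imm@[25:0]=0x4 ⇒ $4
  target = base 0x157c + off 0x00 + 4 + imm 4 = 0x1584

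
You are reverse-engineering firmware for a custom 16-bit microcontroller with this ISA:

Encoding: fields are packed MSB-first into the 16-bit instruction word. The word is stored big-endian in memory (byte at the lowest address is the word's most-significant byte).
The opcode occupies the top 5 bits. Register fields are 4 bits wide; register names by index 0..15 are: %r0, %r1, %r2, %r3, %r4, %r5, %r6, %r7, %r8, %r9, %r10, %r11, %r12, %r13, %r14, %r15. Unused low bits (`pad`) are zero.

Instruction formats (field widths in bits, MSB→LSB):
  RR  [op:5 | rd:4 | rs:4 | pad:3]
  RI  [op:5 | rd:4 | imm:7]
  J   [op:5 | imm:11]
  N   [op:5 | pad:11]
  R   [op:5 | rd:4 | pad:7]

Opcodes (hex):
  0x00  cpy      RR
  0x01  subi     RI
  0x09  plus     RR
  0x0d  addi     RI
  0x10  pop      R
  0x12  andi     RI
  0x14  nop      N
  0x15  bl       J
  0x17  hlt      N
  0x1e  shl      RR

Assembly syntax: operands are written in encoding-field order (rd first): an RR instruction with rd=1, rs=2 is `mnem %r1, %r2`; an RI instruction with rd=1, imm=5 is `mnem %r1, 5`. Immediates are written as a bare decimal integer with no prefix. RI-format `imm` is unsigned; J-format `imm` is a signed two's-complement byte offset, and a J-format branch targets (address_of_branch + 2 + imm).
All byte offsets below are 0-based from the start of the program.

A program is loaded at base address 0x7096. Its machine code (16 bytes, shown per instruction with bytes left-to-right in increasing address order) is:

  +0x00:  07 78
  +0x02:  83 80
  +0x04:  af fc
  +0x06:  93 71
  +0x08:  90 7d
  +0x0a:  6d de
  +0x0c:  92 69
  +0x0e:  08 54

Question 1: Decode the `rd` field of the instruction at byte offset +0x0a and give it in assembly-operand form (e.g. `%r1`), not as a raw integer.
%r11

@+0a  big-endian(6d de) = 0x6dde
  top 5b → 0xd → addi [RI]
  rd@[10:7]=0xb ⇒ %r11
  imm@[6:0]=0x5e ⇒ 94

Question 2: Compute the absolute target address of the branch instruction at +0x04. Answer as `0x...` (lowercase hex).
0x7098

[04] af fc → 0xaffc
  op=0xaffc>>11=0x15 ⇒ bl (J)
  imm@[10:0]=0x7fc (s11→-4) ⇒ -4
  target = base 0x7096 + off 0x04 + 2 + imm -4 = 0x7098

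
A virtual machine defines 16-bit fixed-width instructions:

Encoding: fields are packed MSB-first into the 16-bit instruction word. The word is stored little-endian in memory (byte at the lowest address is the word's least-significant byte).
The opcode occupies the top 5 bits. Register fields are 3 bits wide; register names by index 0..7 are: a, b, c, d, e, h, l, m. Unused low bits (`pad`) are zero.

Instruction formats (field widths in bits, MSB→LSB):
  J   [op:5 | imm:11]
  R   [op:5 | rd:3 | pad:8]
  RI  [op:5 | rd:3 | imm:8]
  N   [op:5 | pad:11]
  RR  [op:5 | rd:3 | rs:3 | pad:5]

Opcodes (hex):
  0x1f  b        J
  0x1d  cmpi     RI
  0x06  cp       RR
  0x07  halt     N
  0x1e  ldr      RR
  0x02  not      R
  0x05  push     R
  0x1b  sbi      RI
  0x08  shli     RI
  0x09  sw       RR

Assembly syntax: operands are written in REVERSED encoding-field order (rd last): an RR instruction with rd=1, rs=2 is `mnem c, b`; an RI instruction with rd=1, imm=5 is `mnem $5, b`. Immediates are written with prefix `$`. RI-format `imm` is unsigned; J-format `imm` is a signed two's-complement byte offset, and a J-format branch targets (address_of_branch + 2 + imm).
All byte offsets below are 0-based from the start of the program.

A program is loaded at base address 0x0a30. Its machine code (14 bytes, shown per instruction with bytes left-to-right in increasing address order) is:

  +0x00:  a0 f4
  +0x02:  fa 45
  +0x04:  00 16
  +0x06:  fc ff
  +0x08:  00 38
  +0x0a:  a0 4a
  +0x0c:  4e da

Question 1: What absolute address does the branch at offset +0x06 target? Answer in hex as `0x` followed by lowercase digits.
0x0a34

[06] fc ff → 0xfffc
  op=0xfffc>>11=0x1f ⇒ b (J)
  imm@[10:0]=0x7fc (s11→-4) ⇒ $-4
  target = base 0x0a30 + off 0x06 + 2 + imm -4 = 0x0a34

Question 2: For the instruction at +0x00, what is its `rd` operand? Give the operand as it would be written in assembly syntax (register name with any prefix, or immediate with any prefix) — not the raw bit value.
e

+0x00: a0 f4 ⇒ word 0xf4a0 (little)
  top 5b → 0x1e → ldr [RR]
  rd@[10:8]=0x4 ⇒ e
  rs@[7:5]=0x5 ⇒ h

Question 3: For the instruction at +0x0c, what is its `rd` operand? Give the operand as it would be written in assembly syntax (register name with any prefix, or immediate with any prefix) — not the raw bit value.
c

+0x0c: 4e da ⇒ word 0xda4e (little)
  opcode bits[15:11]=0x1b: sbi/RI
  rd: (w>>8)&0x7=0x2 → c
  imm: (w>>0)&0xff=0x4e → $78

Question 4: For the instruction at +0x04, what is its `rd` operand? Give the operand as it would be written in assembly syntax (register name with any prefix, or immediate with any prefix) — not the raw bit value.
off 0x04: read 00 16 as little → 0x1600
  op=0x1600>>11=0x2 ⇒ not (R)
  rd@[10:8]=0x6 ⇒ l

l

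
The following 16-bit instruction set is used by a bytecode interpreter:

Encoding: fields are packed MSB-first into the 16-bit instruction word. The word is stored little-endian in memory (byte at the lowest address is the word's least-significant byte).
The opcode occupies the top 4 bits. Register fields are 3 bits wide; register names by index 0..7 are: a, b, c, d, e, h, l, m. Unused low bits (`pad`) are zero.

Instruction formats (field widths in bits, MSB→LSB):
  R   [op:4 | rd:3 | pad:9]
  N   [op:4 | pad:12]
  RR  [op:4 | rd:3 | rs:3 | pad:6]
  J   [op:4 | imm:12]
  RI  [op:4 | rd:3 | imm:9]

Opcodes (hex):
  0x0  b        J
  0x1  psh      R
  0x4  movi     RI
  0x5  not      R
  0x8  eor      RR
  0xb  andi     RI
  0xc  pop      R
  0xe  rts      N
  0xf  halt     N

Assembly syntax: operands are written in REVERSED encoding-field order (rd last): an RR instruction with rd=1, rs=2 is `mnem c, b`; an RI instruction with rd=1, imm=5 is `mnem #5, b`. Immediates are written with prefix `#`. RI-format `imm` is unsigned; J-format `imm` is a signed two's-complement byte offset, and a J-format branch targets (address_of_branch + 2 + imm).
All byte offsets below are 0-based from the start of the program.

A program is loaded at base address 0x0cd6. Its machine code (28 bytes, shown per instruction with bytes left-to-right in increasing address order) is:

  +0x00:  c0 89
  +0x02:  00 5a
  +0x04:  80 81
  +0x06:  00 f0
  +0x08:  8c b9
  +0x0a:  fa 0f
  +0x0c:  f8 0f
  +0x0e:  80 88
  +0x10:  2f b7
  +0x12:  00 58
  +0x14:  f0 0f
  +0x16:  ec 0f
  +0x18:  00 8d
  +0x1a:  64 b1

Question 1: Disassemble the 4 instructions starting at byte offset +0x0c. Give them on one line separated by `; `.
b #-8; eor c, e; andi #303, d; not e

+0x0c: f8 0f ⇒ word 0x0ff8 (little)
  opcode bits[15:12]=0x0: b/J
  imm@[11:0]=0xff8 (s12→-8) ⇒ #-8
+0x0e: 80 88 ⇒ word 0x8880 (little)
  opcode bits[15:12]=0x8: eor/RR
  rd@[11:9]=0x4 ⇒ e
  rs@[8:6]=0x2 ⇒ c
+0x10: 2f b7 ⇒ word 0xb72f (little)
  opcode bits[15:12]=0xb: andi/RI
  rd@[11:9]=0x3 ⇒ d
  imm@[8:0]=0x12f ⇒ #303
+0x12: 00 58 ⇒ word 0x5800 (little)
  opcode bits[15:12]=0x5: not/R
  rd@[11:9]=0x4 ⇒ e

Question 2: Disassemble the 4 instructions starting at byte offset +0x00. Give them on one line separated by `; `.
@+00  little-endian(c0 89) = 0x89c0
  opcode bits[15:12]=0x8: eor/RR
  [11:9] rd=4 = e
  [8:6] rs=7 = m
@+02  little-endian(00 5a) = 0x5a00
  opcode bits[15:12]=0x5: not/R
  [11:9] rd=5 = h
@+04  little-endian(80 81) = 0x8180
  opcode bits[15:12]=0x8: eor/RR
  [11:9] rd=0 = a
  [8:6] rs=6 = l
@+06  little-endian(00 f0) = 0xf000
  opcode bits[15:12]=0xf: halt/N

eor m, e; not h; eor l, a; halt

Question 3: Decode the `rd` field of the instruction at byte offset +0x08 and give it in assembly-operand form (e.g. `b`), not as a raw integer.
e

[08] 8c b9 → 0xb98c
  top 4b → 0xb → andi [RI]
  rd@[11:9]=0x4 ⇒ e
  imm@[8:0]=0x18c ⇒ #396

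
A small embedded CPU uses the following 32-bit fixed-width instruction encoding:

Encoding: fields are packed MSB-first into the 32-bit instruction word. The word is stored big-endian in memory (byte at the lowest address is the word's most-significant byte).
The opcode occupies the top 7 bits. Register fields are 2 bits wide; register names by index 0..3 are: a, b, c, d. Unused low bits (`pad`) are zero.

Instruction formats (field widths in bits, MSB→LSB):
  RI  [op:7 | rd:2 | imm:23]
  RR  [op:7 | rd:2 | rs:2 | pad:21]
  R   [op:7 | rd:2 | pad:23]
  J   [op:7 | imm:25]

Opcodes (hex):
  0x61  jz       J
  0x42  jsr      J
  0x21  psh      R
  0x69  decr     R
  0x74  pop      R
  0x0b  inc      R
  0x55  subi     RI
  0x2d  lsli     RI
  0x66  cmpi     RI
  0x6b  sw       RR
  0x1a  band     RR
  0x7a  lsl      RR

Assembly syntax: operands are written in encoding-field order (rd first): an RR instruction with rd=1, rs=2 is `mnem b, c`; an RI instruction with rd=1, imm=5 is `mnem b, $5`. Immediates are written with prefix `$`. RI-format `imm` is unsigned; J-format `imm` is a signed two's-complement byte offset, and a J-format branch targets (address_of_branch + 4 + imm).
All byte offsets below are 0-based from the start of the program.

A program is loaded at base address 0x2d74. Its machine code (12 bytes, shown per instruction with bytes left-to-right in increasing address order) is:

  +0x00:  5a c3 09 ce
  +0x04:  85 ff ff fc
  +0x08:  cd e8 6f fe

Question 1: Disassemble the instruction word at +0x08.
@+08  big-endian(cd e8 6f fe) = 0xcde86ffe
  opcode bits[31:25]=0x66: cmpi/RI
  rd@[24:23]=0x3 ⇒ d
  imm@[22:0]=0x686ffe ⇒ $6844414

cmpi d, $6844414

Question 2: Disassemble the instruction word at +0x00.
lsli b, $4393422

[00] 5a c3 09 ce → 0x5ac309ce
  op=0x5ac309ce>>25=0x2d ⇒ lsli (RI)
  [24:23] rd=1 = b
  [22:0] imm=4393422 = $4393422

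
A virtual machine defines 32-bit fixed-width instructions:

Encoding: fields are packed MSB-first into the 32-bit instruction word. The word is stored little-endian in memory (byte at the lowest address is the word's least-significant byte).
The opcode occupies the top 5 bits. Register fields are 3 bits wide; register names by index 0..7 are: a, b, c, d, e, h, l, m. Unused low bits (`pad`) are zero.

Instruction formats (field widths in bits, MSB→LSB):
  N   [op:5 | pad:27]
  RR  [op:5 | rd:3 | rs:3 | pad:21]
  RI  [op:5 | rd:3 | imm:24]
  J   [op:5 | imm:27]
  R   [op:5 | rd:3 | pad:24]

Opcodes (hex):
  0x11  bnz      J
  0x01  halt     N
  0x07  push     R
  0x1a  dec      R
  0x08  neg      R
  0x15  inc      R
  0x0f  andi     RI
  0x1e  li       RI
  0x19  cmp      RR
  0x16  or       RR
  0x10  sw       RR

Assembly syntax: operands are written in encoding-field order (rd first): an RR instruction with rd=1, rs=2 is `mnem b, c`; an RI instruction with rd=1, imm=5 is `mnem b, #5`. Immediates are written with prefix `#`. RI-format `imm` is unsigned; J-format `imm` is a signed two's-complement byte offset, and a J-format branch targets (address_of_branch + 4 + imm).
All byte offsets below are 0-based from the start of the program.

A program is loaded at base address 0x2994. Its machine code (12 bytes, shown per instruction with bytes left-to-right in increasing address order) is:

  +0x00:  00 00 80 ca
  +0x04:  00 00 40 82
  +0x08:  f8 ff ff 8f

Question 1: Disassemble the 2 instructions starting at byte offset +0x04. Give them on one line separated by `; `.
+0x04: 00 00 40 82 ⇒ word 0x82400000 (little)
  top 5b → 0x10 → sw [RR]
  rd@[26:24]=0x2 ⇒ c
  rs@[23:21]=0x2 ⇒ c
+0x08: f8 ff ff 8f ⇒ word 0x8ffffff8 (little)
  top 5b → 0x11 → bnz [J]
  imm@[26:0]=0x7fffff8 (s27→-8) ⇒ #-8

sw c, c; bnz #-8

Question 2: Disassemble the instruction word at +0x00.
cmp c, e

+0x00: 00 00 80 ca ⇒ word 0xca800000 (little)
  opcode bits[31:27]=0x19: cmp/RR
  rd: (w>>24)&0x7=0x2 → c
  rs: (w>>21)&0x7=0x4 → e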